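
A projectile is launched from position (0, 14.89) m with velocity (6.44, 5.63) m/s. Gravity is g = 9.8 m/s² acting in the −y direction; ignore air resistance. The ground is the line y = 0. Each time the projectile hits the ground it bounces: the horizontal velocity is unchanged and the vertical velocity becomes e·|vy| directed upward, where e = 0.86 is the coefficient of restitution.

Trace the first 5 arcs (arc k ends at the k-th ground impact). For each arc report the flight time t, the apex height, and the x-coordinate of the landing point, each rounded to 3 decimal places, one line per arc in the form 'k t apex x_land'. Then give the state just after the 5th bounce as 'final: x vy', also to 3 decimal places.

Arc 1: start y=14.890, vy=5.630 → t=2.410, apex=16.507, x_land=15.520, impact vy=-17.987
  bounce: vy ← 0.86·17.987 = 15.469
Arc 2: start y=0.000, vy=15.469 → t=3.157, apex=12.209, x_land=35.851, impact vy=-15.469
  bounce: vy ← 0.86·15.469 = 13.303
Arc 3: start y=0.000, vy=13.303 → t=2.715, apex=9.030, x_land=53.335, impact vy=-13.303
  bounce: vy ← 0.86·13.303 = 11.441
Arc 4: start y=0.000, vy=11.441 → t=2.335, apex=6.678, x_land=68.372, impact vy=-11.441
  bounce: vy ← 0.86·11.441 = 9.839
Arc 5: start y=0.000, vy=9.839 → t=2.008, apex=4.939, x_land=81.303, impact vy=-9.839
  bounce: vy ← 0.86·9.839 = 8.462

1 2.410 16.507 15.520
2 3.157 12.209 35.851
3 2.715 9.030 53.335
4 2.335 6.678 68.372
5 2.008 4.939 81.303
final: 81.303 8.462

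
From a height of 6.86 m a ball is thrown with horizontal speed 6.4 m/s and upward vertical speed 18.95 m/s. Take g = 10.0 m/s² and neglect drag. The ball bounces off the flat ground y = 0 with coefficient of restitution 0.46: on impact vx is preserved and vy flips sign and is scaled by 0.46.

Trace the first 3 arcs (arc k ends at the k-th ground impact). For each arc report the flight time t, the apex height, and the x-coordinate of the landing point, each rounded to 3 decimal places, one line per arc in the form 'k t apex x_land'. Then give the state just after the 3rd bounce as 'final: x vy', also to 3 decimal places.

Arc 1: start y=6.860, vy=18.950 → t=4.123, apex=24.815, x_land=26.386, impact vy=-22.278
  bounce: vy ← 0.46·22.278 = 10.248
Arc 2: start y=0.000, vy=10.248 → t=2.050, apex=5.251, x_land=39.503, impact vy=-10.248
  bounce: vy ← 0.46·10.248 = 4.714
Arc 3: start y=0.000, vy=4.714 → t=0.943, apex=1.111, x_land=45.537, impact vy=-4.714
  bounce: vy ← 0.46·4.714 = 2.168

1 4.123 24.815 26.386
2 2.050 5.251 39.503
3 0.943 1.111 45.537
final: 45.537 2.168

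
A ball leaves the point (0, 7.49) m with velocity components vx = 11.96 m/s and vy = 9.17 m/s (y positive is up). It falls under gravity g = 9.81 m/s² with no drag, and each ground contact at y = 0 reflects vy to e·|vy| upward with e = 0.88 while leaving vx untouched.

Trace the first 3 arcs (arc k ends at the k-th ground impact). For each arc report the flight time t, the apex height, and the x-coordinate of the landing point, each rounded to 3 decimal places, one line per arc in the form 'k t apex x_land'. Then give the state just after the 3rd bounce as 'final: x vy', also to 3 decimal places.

Arc 1: start y=7.490, vy=9.170 → t=2.484, apex=11.776, x_land=29.711, impact vy=-15.200
  bounce: vy ← 0.88·15.200 = 13.376
Arc 2: start y=0.000, vy=13.376 → t=2.727, apex=9.119, x_land=62.326, impact vy=-13.376
  bounce: vy ← 0.88·13.376 = 11.771
Arc 3: start y=0.000, vy=11.771 → t=2.400, apex=7.062, x_land=91.028, impact vy=-11.771
  bounce: vy ← 0.88·11.771 = 10.358

1 2.484 11.776 29.711
2 2.727 9.119 62.326
3 2.400 7.062 91.028
final: 91.028 10.358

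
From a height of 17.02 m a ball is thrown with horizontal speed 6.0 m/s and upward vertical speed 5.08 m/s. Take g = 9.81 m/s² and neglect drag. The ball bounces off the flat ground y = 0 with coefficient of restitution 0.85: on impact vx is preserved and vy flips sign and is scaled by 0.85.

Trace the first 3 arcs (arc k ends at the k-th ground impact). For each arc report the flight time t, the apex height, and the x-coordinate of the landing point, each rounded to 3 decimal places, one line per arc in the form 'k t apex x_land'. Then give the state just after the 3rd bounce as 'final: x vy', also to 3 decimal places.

Arc 1: start y=17.020, vy=5.080 → t=2.451, apex=18.335, x_land=14.708, impact vy=-18.967
  bounce: vy ← 0.85·18.967 = 16.122
Arc 2: start y=0.000, vy=16.122 → t=3.287, apex=13.247, x_land=34.428, impact vy=-16.122
  bounce: vy ← 0.85·16.122 = 13.703
Arc 3: start y=0.000, vy=13.703 → t=2.794, apex=9.571, x_land=51.191, impact vy=-13.703
  bounce: vy ← 0.85·13.703 = 11.648

1 2.451 18.335 14.708
2 3.287 13.247 34.428
3 2.794 9.571 51.191
final: 51.191 11.648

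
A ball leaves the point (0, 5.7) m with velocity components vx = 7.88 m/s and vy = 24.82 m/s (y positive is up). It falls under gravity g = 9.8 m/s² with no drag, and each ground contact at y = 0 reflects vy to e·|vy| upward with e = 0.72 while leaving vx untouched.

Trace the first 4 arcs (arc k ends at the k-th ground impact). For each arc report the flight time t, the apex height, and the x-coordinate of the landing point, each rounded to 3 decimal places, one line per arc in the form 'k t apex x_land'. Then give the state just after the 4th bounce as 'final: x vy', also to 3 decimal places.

Arc 1: start y=5.700, vy=24.820 → t=5.285, apex=37.130, x_land=41.649, impact vy=-26.977
  bounce: vy ← 0.72·26.977 = 19.423
Arc 2: start y=0.000, vy=19.423 → t=3.964, apex=19.248, x_land=72.885, impact vy=-19.423
  bounce: vy ← 0.72·19.423 = 13.985
Arc 3: start y=0.000, vy=13.985 → t=2.854, apex=9.978, x_land=95.375, impact vy=-13.985
  bounce: vy ← 0.72·13.985 = 10.069
Arc 4: start y=0.000, vy=10.069 → t=2.055, apex=5.173, x_land=111.567, impact vy=-10.069
  bounce: vy ← 0.72·10.069 = 7.250

1 5.285 37.130 41.649
2 3.964 19.248 72.885
3 2.854 9.978 95.375
4 2.055 5.173 111.567
final: 111.567 7.250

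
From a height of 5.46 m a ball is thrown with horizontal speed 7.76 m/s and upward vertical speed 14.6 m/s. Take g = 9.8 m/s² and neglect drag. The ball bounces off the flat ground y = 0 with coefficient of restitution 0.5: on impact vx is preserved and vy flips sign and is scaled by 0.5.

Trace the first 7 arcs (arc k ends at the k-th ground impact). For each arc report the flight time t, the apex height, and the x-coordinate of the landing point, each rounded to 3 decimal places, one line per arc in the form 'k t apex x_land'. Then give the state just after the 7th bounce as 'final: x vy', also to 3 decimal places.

1 3.316 16.336 25.730
2 1.826 4.084 39.898
3 0.913 1.021 46.983
4 0.456 0.255 50.525
5 0.228 0.064 52.296
6 0.114 0.016 53.181
7 0.057 0.004 53.624
final: 53.624 0.140

Arc 1: start y=5.460, vy=14.600 → t=3.316, apex=16.336, x_land=25.730, impact vy=-17.893
  bounce: vy ← 0.5·17.893 = 8.947
Arc 2: start y=0.000, vy=8.947 → t=1.826, apex=4.084, x_land=39.898, impact vy=-8.947
  bounce: vy ← 0.5·8.947 = 4.473
Arc 3: start y=0.000, vy=4.473 → t=0.913, apex=1.021, x_land=46.983, impact vy=-4.473
  bounce: vy ← 0.5·4.473 = 2.237
Arc 4: start y=0.000, vy=2.237 → t=0.456, apex=0.255, x_land=50.525, impact vy=-2.237
  bounce: vy ← 0.5·2.237 = 1.118
Arc 5: start y=0.000, vy=1.118 → t=0.228, apex=0.064, x_land=52.296, impact vy=-1.118
  bounce: vy ← 0.5·1.118 = 0.559
Arc 6: start y=0.000, vy=0.559 → t=0.114, apex=0.016, x_land=53.181, impact vy=-0.559
  bounce: vy ← 0.5·0.559 = 0.280
Arc 7: start y=0.000, vy=0.280 → t=0.057, apex=0.004, x_land=53.624, impact vy=-0.280
  bounce: vy ← 0.5·0.280 = 0.140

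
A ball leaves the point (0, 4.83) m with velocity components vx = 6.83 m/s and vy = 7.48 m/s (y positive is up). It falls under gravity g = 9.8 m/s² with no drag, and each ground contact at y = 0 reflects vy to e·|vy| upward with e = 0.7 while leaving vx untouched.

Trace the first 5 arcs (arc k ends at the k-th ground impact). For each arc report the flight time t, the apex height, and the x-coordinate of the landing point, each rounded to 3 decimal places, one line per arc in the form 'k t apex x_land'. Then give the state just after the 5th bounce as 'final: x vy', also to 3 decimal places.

Arc 1: start y=4.830, vy=7.480 → t=2.016, apex=7.685, x_land=13.766, impact vy=-12.273
  bounce: vy ← 0.7·12.273 = 8.591
Arc 2: start y=0.000, vy=8.591 → t=1.753, apex=3.765, x_land=25.741, impact vy=-8.591
  bounce: vy ← 0.7·8.591 = 6.014
Arc 3: start y=0.000, vy=6.014 → t=1.227, apex=1.845, x_land=34.123, impact vy=-6.014
  bounce: vy ← 0.7·6.014 = 4.210
Arc 4: start y=0.000, vy=4.210 → t=0.859, apex=0.904, x_land=39.991, impact vy=-4.210
  bounce: vy ← 0.7·4.210 = 2.947
Arc 5: start y=0.000, vy=2.947 → t=0.601, apex=0.443, x_land=44.098, impact vy=-2.947
  bounce: vy ← 0.7·2.947 = 2.063

1 2.016 7.685 13.766
2 1.753 3.765 25.741
3 1.227 1.845 34.123
4 0.859 0.904 39.991
5 0.601 0.443 44.098
final: 44.098 2.063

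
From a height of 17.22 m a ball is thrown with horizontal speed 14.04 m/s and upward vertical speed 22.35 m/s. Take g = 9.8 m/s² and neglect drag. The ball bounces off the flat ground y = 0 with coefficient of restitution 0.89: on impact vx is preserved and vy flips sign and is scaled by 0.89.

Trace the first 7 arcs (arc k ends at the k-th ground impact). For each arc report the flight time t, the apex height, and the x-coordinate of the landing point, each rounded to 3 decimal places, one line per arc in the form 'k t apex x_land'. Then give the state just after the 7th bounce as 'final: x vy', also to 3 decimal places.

1 5.233 42.706 73.469
2 5.255 33.827 147.248
3 4.677 26.795 212.911
4 4.162 21.224 271.351
5 3.705 16.812 323.363
6 3.297 13.316 369.654
7 2.934 10.548 410.852
final: 410.852 12.797

Arc 1: start y=17.220, vy=22.350 → t=5.233, apex=42.706, x_land=73.469, impact vy=-28.932
  bounce: vy ← 0.89·28.932 = 25.749
Arc 2: start y=0.000, vy=25.749 → t=5.255, apex=33.827, x_land=147.248, impact vy=-25.749
  bounce: vy ← 0.89·25.749 = 22.917
Arc 3: start y=0.000, vy=22.917 → t=4.677, apex=26.795, x_land=212.911, impact vy=-22.917
  bounce: vy ← 0.89·22.917 = 20.396
Arc 4: start y=0.000, vy=20.396 → t=4.162, apex=21.224, x_land=271.351, impact vy=-20.396
  bounce: vy ← 0.89·20.396 = 18.152
Arc 5: start y=0.000, vy=18.152 → t=3.705, apex=16.812, x_land=323.363, impact vy=-18.152
  bounce: vy ← 0.89·18.152 = 16.156
Arc 6: start y=0.000, vy=16.156 → t=3.297, apex=13.316, x_land=369.654, impact vy=-16.156
  bounce: vy ← 0.89·16.156 = 14.378
Arc 7: start y=0.000, vy=14.378 → t=2.934, apex=10.548, x_land=410.852, impact vy=-14.378
  bounce: vy ← 0.89·14.378 = 12.797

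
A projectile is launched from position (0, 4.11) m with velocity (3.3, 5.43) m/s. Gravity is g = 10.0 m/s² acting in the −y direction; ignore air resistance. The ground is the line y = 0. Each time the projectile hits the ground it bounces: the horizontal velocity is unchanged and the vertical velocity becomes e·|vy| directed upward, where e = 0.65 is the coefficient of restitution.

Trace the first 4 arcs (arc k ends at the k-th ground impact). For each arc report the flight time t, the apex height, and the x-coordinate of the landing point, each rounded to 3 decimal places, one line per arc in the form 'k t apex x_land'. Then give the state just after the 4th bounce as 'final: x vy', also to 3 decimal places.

Arc 1: start y=4.110, vy=5.430 → t=1.600, apex=5.584, x_land=5.279, impact vy=-10.568
  bounce: vy ← 0.65·10.568 = 6.869
Arc 2: start y=0.000, vy=6.869 → t=1.374, apex=2.359, x_land=9.813, impact vy=-6.869
  bounce: vy ← 0.65·6.869 = 4.465
Arc 3: start y=0.000, vy=4.465 → t=0.893, apex=0.997, x_land=12.760, impact vy=-4.465
  bounce: vy ← 0.65·4.465 = 2.902
Arc 4: start y=0.000, vy=2.902 → t=0.580, apex=0.421, x_land=14.676, impact vy=-2.902
  bounce: vy ← 0.65·2.902 = 1.886

1 1.600 5.584 5.279
2 1.374 2.359 9.813
3 0.893 0.997 12.760
4 0.580 0.421 14.676
final: 14.676 1.886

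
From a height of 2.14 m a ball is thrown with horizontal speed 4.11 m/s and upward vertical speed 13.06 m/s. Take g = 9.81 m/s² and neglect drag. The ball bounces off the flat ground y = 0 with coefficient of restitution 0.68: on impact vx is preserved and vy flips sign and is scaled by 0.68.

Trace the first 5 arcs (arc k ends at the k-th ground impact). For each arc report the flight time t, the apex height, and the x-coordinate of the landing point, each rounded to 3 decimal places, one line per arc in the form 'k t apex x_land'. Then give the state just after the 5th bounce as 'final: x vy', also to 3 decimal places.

Arc 1: start y=2.140, vy=13.060 → t=2.817, apex=10.833, x_land=11.580, impact vy=-14.579
  bounce: vy ← 0.68·14.579 = 9.914
Arc 2: start y=0.000, vy=9.914 → t=2.021, apex=5.009, x_land=19.887, impact vy=-9.914
  bounce: vy ← 0.68·9.914 = 6.741
Arc 3: start y=0.000, vy=6.741 → t=1.374, apex=2.316, x_land=25.535, impact vy=-6.741
  bounce: vy ← 0.68·6.741 = 4.584
Arc 4: start y=0.000, vy=4.584 → t=0.935, apex=1.071, x_land=29.377, impact vy=-4.584
  bounce: vy ← 0.68·4.584 = 3.117
Arc 5: start y=0.000, vy=3.117 → t=0.636, apex=0.495, x_land=31.989, impact vy=-3.117
  bounce: vy ← 0.68·3.117 = 2.120

1 2.817 10.833 11.580
2 2.021 5.009 19.887
3 1.374 2.316 25.535
4 0.935 1.071 29.377
5 0.636 0.495 31.989
final: 31.989 2.120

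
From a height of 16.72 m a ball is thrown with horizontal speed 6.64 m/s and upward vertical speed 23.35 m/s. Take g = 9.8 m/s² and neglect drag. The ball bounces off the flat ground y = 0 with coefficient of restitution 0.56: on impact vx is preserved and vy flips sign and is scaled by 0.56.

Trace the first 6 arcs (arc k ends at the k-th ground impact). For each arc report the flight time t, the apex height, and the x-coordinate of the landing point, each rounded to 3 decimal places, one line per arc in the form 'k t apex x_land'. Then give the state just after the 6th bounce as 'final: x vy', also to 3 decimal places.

1 5.397 44.537 35.839
2 3.377 13.967 58.260
3 1.891 4.380 70.816
4 1.059 1.374 77.847
5 0.593 0.431 81.784
6 0.332 0.135 83.989
final: 83.989 0.911

Arc 1: start y=16.720, vy=23.350 → t=5.397, apex=44.537, x_land=35.839, impact vy=-29.545
  bounce: vy ← 0.56·29.545 = 16.545
Arc 2: start y=0.000, vy=16.545 → t=3.377, apex=13.967, x_land=58.260, impact vy=-16.545
  bounce: vy ← 0.56·16.545 = 9.265
Arc 3: start y=0.000, vy=9.265 → t=1.891, apex=4.380, x_land=70.816, impact vy=-9.265
  bounce: vy ← 0.56·9.265 = 5.189
Arc 4: start y=0.000, vy=5.189 → t=1.059, apex=1.374, x_land=77.847, impact vy=-5.189
  bounce: vy ← 0.56·5.189 = 2.906
Arc 5: start y=0.000, vy=2.906 → t=0.593, apex=0.431, x_land=81.784, impact vy=-2.906
  bounce: vy ← 0.56·2.906 = 1.627
Arc 6: start y=0.000, vy=1.627 → t=0.332, apex=0.135, x_land=83.989, impact vy=-1.627
  bounce: vy ← 0.56·1.627 = 0.911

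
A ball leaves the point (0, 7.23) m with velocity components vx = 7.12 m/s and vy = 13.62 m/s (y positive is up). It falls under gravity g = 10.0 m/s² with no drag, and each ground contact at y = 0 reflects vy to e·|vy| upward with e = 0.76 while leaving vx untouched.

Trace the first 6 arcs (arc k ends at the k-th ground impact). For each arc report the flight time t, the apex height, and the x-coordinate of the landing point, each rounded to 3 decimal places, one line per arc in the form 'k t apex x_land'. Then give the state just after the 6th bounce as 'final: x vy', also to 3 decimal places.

Arc 1: start y=7.230, vy=13.620 → t=3.179, apex=16.505, x_land=22.634, impact vy=-18.169
  bounce: vy ← 0.76·18.169 = 13.808
Arc 2: start y=0.000, vy=13.808 → t=2.762, apex=9.533, x_land=42.297, impact vy=-13.808
  bounce: vy ← 0.76·13.808 = 10.494
Arc 3: start y=0.000, vy=10.494 → t=2.099, apex=5.507, x_land=57.240, impact vy=-10.494
  bounce: vy ← 0.76·10.494 = 7.976
Arc 4: start y=0.000, vy=7.976 → t=1.595, apex=3.181, x_land=68.598, impact vy=-7.976
  bounce: vy ← 0.76·7.976 = 6.061
Arc 5: start y=0.000, vy=6.061 → t=1.212, apex=1.837, x_land=77.229, impact vy=-6.061
  bounce: vy ← 0.76·6.061 = 4.607
Arc 6: start y=0.000, vy=4.607 → t=0.921, apex=1.061, x_land=83.789, impact vy=-4.607
  bounce: vy ← 0.76·4.607 = 3.501

1 3.179 16.505 22.634
2 2.762 9.533 42.297
3 2.099 5.507 57.240
4 1.595 3.181 68.598
5 1.212 1.837 77.229
6 0.921 1.061 83.789
final: 83.789 3.501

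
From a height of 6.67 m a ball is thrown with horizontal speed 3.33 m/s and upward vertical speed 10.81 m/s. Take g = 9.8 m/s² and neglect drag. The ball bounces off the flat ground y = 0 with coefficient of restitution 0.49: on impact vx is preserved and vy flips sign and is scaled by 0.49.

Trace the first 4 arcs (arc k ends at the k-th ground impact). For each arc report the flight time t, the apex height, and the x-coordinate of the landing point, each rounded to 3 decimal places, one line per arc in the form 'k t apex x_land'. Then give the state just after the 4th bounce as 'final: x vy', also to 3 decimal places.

1 2.709 12.632 9.020
2 1.573 3.033 14.260
3 0.771 0.728 16.827
4 0.378 0.175 18.085
final: 18.085 0.907

Arc 1: start y=6.670, vy=10.810 → t=2.709, apex=12.632, x_land=9.020, impact vy=-15.735
  bounce: vy ← 0.49·15.735 = 7.710
Arc 2: start y=0.000, vy=7.710 → t=1.573, apex=3.033, x_land=14.260, impact vy=-7.710
  bounce: vy ← 0.49·7.710 = 3.778
Arc 3: start y=0.000, vy=3.778 → t=0.771, apex=0.728, x_land=16.827, impact vy=-3.778
  bounce: vy ← 0.49·3.778 = 1.851
Arc 4: start y=0.000, vy=1.851 → t=0.378, apex=0.175, x_land=18.085, impact vy=-1.851
  bounce: vy ← 0.49·1.851 = 0.907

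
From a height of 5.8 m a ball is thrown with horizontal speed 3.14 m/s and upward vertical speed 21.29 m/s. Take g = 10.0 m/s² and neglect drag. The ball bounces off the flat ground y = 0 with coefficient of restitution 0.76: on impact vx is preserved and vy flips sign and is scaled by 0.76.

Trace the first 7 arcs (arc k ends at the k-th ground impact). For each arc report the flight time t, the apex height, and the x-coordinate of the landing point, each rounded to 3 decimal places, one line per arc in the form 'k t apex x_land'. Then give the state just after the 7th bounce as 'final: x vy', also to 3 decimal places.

1 4.515 28.463 14.177
2 3.627 16.440 25.564
3 2.756 9.496 34.219
4 2.095 5.485 40.796
5 1.592 3.168 45.795
6 1.210 1.830 49.594
7 0.920 1.057 52.482
final: 52.482 3.494

Arc 1: start y=5.800, vy=21.290 → t=4.515, apex=28.463, x_land=14.177, impact vy=-23.859
  bounce: vy ← 0.76·23.859 = 18.133
Arc 2: start y=0.000, vy=18.133 → t=3.627, apex=16.440, x_land=25.564, impact vy=-18.133
  bounce: vy ← 0.76·18.133 = 13.781
Arc 3: start y=0.000, vy=13.781 → t=2.756, apex=9.496, x_land=34.219, impact vy=-13.781
  bounce: vy ← 0.76·13.781 = 10.474
Arc 4: start y=0.000, vy=10.474 → t=2.095, apex=5.485, x_land=40.796, impact vy=-10.474
  bounce: vy ← 0.76·10.474 = 7.960
Arc 5: start y=0.000, vy=7.960 → t=1.592, apex=3.168, x_land=45.795, impact vy=-7.960
  bounce: vy ← 0.76·7.960 = 6.050
Arc 6: start y=0.000, vy=6.050 → t=1.210, apex=1.830, x_land=49.594, impact vy=-6.050
  bounce: vy ← 0.76·6.050 = 4.598
Arc 7: start y=0.000, vy=4.598 → t=0.920, apex=1.057, x_land=52.482, impact vy=-4.598
  bounce: vy ← 0.76·4.598 = 3.494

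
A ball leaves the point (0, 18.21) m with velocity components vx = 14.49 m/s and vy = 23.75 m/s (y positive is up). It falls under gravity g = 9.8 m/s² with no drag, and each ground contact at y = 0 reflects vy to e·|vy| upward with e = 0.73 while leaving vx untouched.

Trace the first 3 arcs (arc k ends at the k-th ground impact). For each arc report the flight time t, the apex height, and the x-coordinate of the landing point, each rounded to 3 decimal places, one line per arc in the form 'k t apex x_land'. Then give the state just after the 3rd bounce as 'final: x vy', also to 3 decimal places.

Arc 1: start y=18.210, vy=23.750 → t=5.520, apex=46.989, x_land=79.987, impact vy=-30.348
  bounce: vy ← 0.73·30.348 = 22.154
Arc 2: start y=0.000, vy=22.154 → t=4.521, apex=25.040, x_land=145.499, impact vy=-22.154
  bounce: vy ← 0.73·22.154 = 16.172
Arc 3: start y=0.000, vy=16.172 → t=3.300, apex=13.344, x_land=193.323, impact vy=-16.172
  bounce: vy ← 0.73·16.172 = 11.806

1 5.520 46.989 79.987
2 4.521 25.040 145.499
3 3.300 13.344 193.323
final: 193.323 11.806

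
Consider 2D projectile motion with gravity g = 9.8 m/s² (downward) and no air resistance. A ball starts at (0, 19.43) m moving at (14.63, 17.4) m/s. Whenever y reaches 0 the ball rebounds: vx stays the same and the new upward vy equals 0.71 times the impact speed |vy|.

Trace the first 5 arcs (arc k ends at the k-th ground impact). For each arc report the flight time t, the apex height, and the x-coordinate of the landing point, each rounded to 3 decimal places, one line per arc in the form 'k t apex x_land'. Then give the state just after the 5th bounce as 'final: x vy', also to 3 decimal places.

1 4.443 34.877 65.007
2 3.788 17.581 120.432
3 2.690 8.863 159.784
4 1.910 4.468 187.723
5 1.356 2.252 207.560
final: 207.560 4.717

Arc 1: start y=19.430, vy=17.400 → t=4.443, apex=34.877, x_land=65.007, impact vy=-26.146
  bounce: vy ← 0.71·26.146 = 18.563
Arc 2: start y=0.000, vy=18.563 → t=3.788, apex=17.581, x_land=120.432, impact vy=-18.563
  bounce: vy ← 0.71·18.563 = 13.180
Arc 3: start y=0.000, vy=13.180 → t=2.690, apex=8.863, x_land=159.784, impact vy=-13.180
  bounce: vy ← 0.71·13.180 = 9.358
Arc 4: start y=0.000, vy=9.358 → t=1.910, apex=4.468, x_land=187.723, impact vy=-9.358
  bounce: vy ← 0.71·9.358 = 6.644
Arc 5: start y=0.000, vy=6.644 → t=1.356, apex=2.252, x_land=207.560, impact vy=-6.644
  bounce: vy ← 0.71·6.644 = 4.717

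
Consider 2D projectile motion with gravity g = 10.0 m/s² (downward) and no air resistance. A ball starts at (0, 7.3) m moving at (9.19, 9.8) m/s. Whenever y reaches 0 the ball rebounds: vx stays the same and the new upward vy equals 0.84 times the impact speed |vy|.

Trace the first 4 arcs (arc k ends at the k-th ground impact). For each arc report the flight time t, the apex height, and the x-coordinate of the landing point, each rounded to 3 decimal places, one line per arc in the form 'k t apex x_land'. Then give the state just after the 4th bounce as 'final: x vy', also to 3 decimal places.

1 2.536 12.102 23.304
2 2.614 8.539 47.323
3 2.195 6.025 67.500
4 1.844 4.251 84.448
final: 84.448 7.746

Arc 1: start y=7.300, vy=9.800 → t=2.536, apex=12.102, x_land=23.304, impact vy=-15.558
  bounce: vy ← 0.84·15.558 = 13.068
Arc 2: start y=0.000, vy=13.068 → t=2.614, apex=8.539, x_land=47.323, impact vy=-13.068
  bounce: vy ← 0.84·13.068 = 10.977
Arc 3: start y=0.000, vy=10.977 → t=2.195, apex=6.025, x_land=67.500, impact vy=-10.977
  bounce: vy ← 0.84·10.977 = 9.221
Arc 4: start y=0.000, vy=9.221 → t=1.844, apex=4.251, x_land=84.448, impact vy=-9.221
  bounce: vy ← 0.84·9.221 = 7.746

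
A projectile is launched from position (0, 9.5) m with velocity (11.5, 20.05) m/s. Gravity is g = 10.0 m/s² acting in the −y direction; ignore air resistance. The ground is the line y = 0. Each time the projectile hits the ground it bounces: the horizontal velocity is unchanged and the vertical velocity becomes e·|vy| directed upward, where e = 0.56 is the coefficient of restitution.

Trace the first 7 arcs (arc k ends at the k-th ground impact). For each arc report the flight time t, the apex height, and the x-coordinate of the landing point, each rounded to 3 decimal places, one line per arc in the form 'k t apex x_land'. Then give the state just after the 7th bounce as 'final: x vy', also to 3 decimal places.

1 4.438 29.600 51.038
2 2.725 9.283 82.377
3 1.526 2.911 99.926
4 0.855 0.913 109.754
5 0.479 0.286 115.258
6 0.268 0.090 118.340
7 0.150 0.028 120.065
final: 120.065 0.420

Arc 1: start y=9.500, vy=20.050 → t=4.438, apex=29.600, x_land=51.038, impact vy=-24.331
  bounce: vy ← 0.56·24.331 = 13.625
Arc 2: start y=0.000, vy=13.625 → t=2.725, apex=9.283, x_land=82.377, impact vy=-13.625
  bounce: vy ← 0.56·13.625 = 7.630
Arc 3: start y=0.000, vy=7.630 → t=1.526, apex=2.911, x_land=99.926, impact vy=-7.630
  bounce: vy ← 0.56·7.630 = 4.273
Arc 4: start y=0.000, vy=4.273 → t=0.855, apex=0.913, x_land=109.754, impact vy=-4.273
  bounce: vy ← 0.56·4.273 = 2.393
Arc 5: start y=0.000, vy=2.393 → t=0.479, apex=0.286, x_land=115.258, impact vy=-2.393
  bounce: vy ← 0.56·2.393 = 1.340
Arc 6: start y=0.000, vy=1.340 → t=0.268, apex=0.090, x_land=118.340, impact vy=-1.340
  bounce: vy ← 0.56·1.340 = 0.750
Arc 7: start y=0.000, vy=0.750 → t=0.150, apex=0.028, x_land=120.065, impact vy=-0.750
  bounce: vy ← 0.56·0.750 = 0.420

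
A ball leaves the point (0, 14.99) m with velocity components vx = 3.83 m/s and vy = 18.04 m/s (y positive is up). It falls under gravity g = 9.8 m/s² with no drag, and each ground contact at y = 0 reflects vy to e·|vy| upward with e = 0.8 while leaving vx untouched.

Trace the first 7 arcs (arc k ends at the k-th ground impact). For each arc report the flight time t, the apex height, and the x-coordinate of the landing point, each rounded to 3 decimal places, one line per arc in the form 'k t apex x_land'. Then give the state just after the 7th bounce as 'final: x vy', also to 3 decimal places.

1 4.380 31.594 16.776
2 4.063 20.220 32.336
3 3.250 12.941 44.785
4 2.600 8.282 54.743
5 2.080 5.301 62.710
6 1.664 3.392 69.084
7 1.331 2.171 74.183
final: 74.183 5.219

Arc 1: start y=14.990, vy=18.040 → t=4.380, apex=31.594, x_land=16.776, impact vy=-24.885
  bounce: vy ← 0.8·24.885 = 19.908
Arc 2: start y=0.000, vy=19.908 → t=4.063, apex=20.220, x_land=32.336, impact vy=-19.908
  bounce: vy ← 0.8·19.908 = 15.926
Arc 3: start y=0.000, vy=15.926 → t=3.250, apex=12.941, x_land=44.785, impact vy=-15.926
  bounce: vy ← 0.8·15.926 = 12.741
Arc 4: start y=0.000, vy=12.741 → t=2.600, apex=8.282, x_land=54.743, impact vy=-12.741
  bounce: vy ← 0.8·12.741 = 10.193
Arc 5: start y=0.000, vy=10.193 → t=2.080, apex=5.301, x_land=62.710, impact vy=-10.193
  bounce: vy ← 0.8·10.193 = 8.154
Arc 6: start y=0.000, vy=8.154 → t=1.664, apex=3.392, x_land=69.084, impact vy=-8.154
  bounce: vy ← 0.8·8.154 = 6.523
Arc 7: start y=0.000, vy=6.523 → t=1.331, apex=2.171, x_land=74.183, impact vy=-6.523
  bounce: vy ← 0.8·6.523 = 5.219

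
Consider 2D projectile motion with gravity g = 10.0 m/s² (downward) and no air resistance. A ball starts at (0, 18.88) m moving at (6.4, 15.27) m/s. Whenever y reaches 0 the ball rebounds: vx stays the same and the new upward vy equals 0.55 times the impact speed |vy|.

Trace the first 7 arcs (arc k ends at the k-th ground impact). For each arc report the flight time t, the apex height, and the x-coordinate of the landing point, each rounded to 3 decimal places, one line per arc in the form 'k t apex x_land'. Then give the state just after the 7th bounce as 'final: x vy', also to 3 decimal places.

1 3.998 30.539 25.590
2 2.719 9.238 42.988
3 1.495 2.794 52.557
4 0.822 0.845 57.820
5 0.452 0.256 60.715
6 0.249 0.077 62.307
7 0.137 0.023 63.183
final: 63.183 0.376

Arc 1: start y=18.880, vy=15.270 → t=3.998, apex=30.539, x_land=25.590, impact vy=-24.714
  bounce: vy ← 0.55·24.714 = 13.593
Arc 2: start y=0.000, vy=13.593 → t=2.719, apex=9.238, x_land=42.988, impact vy=-13.593
  bounce: vy ← 0.55·13.593 = 7.476
Arc 3: start y=0.000, vy=7.476 → t=1.495, apex=2.794, x_land=52.557, impact vy=-7.476
  bounce: vy ← 0.55·7.476 = 4.112
Arc 4: start y=0.000, vy=4.112 → t=0.822, apex=0.845, x_land=57.820, impact vy=-4.112
  bounce: vy ← 0.55·4.112 = 2.261
Arc 5: start y=0.000, vy=2.261 → t=0.452, apex=0.256, x_land=60.715, impact vy=-2.261
  bounce: vy ← 0.55·2.261 = 1.244
Arc 6: start y=0.000, vy=1.244 → t=0.249, apex=0.077, x_land=62.307, impact vy=-1.244
  bounce: vy ← 0.55·1.244 = 0.684
Arc 7: start y=0.000, vy=0.684 → t=0.137, apex=0.023, x_land=63.183, impact vy=-0.684
  bounce: vy ← 0.55·0.684 = 0.376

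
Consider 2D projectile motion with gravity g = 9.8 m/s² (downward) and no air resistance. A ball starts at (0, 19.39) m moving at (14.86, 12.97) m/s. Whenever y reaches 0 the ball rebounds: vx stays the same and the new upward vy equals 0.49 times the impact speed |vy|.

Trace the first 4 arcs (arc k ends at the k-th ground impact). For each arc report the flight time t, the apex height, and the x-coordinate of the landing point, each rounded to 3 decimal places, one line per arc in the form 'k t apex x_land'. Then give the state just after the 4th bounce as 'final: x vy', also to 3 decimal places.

Arc 1: start y=19.390, vy=12.970 → t=3.713, apex=27.973, x_land=55.172, impact vy=-23.415
  bounce: vy ← 0.49·23.415 = 11.473
Arc 2: start y=0.000, vy=11.473 → t=2.342, apex=6.716, x_land=89.966, impact vy=-11.473
  bounce: vy ← 0.49·11.473 = 5.622
Arc 3: start y=0.000, vy=5.622 → t=1.147, apex=1.613, x_land=107.016, impact vy=-5.622
  bounce: vy ← 0.49·5.622 = 2.755
Arc 4: start y=0.000, vy=2.755 → t=0.562, apex=0.387, x_land=115.370, impact vy=-2.755
  bounce: vy ← 0.49·2.755 = 1.350

1 3.713 27.973 55.172
2 2.342 6.716 89.966
3 1.147 1.613 107.016
4 0.562 0.387 115.370
final: 115.370 1.350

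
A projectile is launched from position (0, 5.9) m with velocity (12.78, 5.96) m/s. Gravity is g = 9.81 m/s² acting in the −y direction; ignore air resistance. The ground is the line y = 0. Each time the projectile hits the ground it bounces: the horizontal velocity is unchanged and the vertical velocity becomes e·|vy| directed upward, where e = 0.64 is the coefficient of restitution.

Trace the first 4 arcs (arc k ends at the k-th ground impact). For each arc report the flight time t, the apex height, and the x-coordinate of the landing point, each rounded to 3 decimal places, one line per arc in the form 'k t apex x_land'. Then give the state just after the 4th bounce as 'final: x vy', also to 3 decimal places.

1 1.861 7.710 23.788
2 1.605 3.158 44.298
3 1.027 1.294 57.424
4 0.657 0.530 65.825
final: 65.825 2.064

Arc 1: start y=5.900, vy=5.960 → t=1.861, apex=7.710, x_land=23.788, impact vy=-12.300
  bounce: vy ← 0.64·12.300 = 7.872
Arc 2: start y=0.000, vy=7.872 → t=1.605, apex=3.158, x_land=44.298, impact vy=-7.872
  bounce: vy ← 0.64·7.872 = 5.038
Arc 3: start y=0.000, vy=5.038 → t=1.027, apex=1.294, x_land=57.424, impact vy=-5.038
  bounce: vy ← 0.64·5.038 = 3.224
Arc 4: start y=0.000, vy=3.224 → t=0.657, apex=0.530, x_land=65.825, impact vy=-3.224
  bounce: vy ← 0.64·3.224 = 2.064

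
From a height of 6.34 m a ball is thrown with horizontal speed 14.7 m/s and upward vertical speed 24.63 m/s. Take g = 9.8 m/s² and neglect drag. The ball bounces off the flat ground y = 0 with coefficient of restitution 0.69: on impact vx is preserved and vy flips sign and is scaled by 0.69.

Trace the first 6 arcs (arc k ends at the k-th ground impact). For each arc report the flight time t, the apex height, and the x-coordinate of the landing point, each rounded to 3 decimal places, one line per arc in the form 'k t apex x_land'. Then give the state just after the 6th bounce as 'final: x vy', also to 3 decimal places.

1 5.272 37.291 77.498
2 3.807 17.754 133.461
3 2.627 8.453 172.075
4 1.813 4.024 198.719
5 1.251 1.916 217.103
6 0.863 0.912 229.788
final: 229.788 2.918

Arc 1: start y=6.340, vy=24.630 → t=5.272, apex=37.291, x_land=77.498, impact vy=-27.035
  bounce: vy ← 0.69·27.035 = 18.654
Arc 2: start y=0.000, vy=18.654 → t=3.807, apex=17.754, x_land=133.461, impact vy=-18.654
  bounce: vy ← 0.69·18.654 = 12.871
Arc 3: start y=0.000, vy=12.871 → t=2.627, apex=8.453, x_land=172.075, impact vy=-12.871
  bounce: vy ← 0.69·12.871 = 8.881
Arc 4: start y=0.000, vy=8.881 → t=1.813, apex=4.024, x_land=198.719, impact vy=-8.881
  bounce: vy ← 0.69·8.881 = 6.128
Arc 5: start y=0.000, vy=6.128 → t=1.251, apex=1.916, x_land=217.103, impact vy=-6.128
  bounce: vy ← 0.69·6.128 = 4.228
Arc 6: start y=0.000, vy=4.228 → t=0.863, apex=0.912, x_land=229.788, impact vy=-4.228
  bounce: vy ← 0.69·4.228 = 2.918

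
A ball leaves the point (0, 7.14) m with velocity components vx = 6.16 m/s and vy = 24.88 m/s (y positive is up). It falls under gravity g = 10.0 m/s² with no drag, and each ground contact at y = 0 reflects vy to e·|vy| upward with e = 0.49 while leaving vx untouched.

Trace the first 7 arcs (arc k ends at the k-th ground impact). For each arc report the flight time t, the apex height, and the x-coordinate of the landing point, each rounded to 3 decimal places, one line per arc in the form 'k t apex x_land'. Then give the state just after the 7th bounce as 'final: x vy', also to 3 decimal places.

Arc 1: start y=7.140, vy=24.880 → t=5.248, apex=38.091, x_land=32.328, impact vy=-27.601
  bounce: vy ← 0.49·27.601 = 13.524
Arc 2: start y=0.000, vy=13.524 → t=2.705, apex=9.146, x_land=48.990, impact vy=-13.524
  bounce: vy ← 0.49·13.524 = 6.627
Arc 3: start y=0.000, vy=6.627 → t=1.325, apex=2.196, x_land=57.155, impact vy=-6.627
  bounce: vy ← 0.49·6.627 = 3.247
Arc 4: start y=0.000, vy=3.247 → t=0.649, apex=0.527, x_land=61.155, impact vy=-3.247
  bounce: vy ← 0.49·3.247 = 1.591
Arc 5: start y=0.000, vy=1.591 → t=0.318, apex=0.127, x_land=63.116, impact vy=-1.591
  bounce: vy ← 0.49·1.591 = 0.780
Arc 6: start y=0.000, vy=0.780 → t=0.156, apex=0.030, x_land=64.076, impact vy=-0.780
  bounce: vy ← 0.49·0.780 = 0.382
Arc 7: start y=0.000, vy=0.382 → t=0.076, apex=0.007, x_land=64.547, impact vy=-0.382
  bounce: vy ← 0.49·0.382 = 0.187

1 5.248 38.091 32.328
2 2.705 9.146 48.990
3 1.325 2.196 57.155
4 0.649 0.527 61.155
5 0.318 0.127 63.116
6 0.156 0.030 64.076
7 0.076 0.007 64.547
final: 64.547 0.187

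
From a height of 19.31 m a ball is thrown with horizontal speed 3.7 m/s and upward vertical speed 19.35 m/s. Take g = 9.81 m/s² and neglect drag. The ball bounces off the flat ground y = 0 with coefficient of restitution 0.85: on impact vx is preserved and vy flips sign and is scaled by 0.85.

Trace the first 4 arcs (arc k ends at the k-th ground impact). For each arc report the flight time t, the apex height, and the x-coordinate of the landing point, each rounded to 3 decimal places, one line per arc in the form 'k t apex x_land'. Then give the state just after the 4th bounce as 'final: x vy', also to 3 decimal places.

1 4.770 38.394 17.650
2 4.756 27.739 35.248
3 4.043 20.042 50.206
4 3.436 14.480 62.921
final: 62.921 14.327

Arc 1: start y=19.310, vy=19.350 → t=4.770, apex=38.394, x_land=17.650, impact vy=-27.446
  bounce: vy ← 0.85·27.446 = 23.329
Arc 2: start y=0.000, vy=23.329 → t=4.756, apex=27.739, x_land=35.248, impact vy=-23.329
  bounce: vy ← 0.85·23.329 = 19.830
Arc 3: start y=0.000, vy=19.830 → t=4.043, apex=20.042, x_land=50.206, impact vy=-19.830
  bounce: vy ← 0.85·19.830 = 16.855
Arc 4: start y=0.000, vy=16.855 → t=3.436, apex=14.480, x_land=62.921, impact vy=-16.855
  bounce: vy ← 0.85·16.855 = 14.327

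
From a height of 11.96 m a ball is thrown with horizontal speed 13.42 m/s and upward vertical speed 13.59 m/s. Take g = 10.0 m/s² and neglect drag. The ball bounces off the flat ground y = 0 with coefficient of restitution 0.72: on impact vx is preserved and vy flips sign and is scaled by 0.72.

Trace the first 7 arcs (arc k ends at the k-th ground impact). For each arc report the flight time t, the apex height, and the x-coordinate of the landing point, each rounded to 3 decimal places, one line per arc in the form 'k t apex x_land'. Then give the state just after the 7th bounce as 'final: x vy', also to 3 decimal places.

Arc 1: start y=11.960, vy=13.590 → t=3.418, apex=21.194, x_land=45.868, impact vy=-20.589
  bounce: vy ← 0.72·20.589 = 14.824
Arc 2: start y=0.000, vy=14.824 → t=2.965, apex=10.987, x_land=85.655, impact vy=-14.824
  bounce: vy ← 0.72·14.824 = 10.673
Arc 3: start y=0.000, vy=10.673 → t=2.135, apex=5.696, x_land=114.301, impact vy=-10.673
  bounce: vy ← 0.72·10.673 = 7.685
Arc 4: start y=0.000, vy=7.685 → t=1.537, apex=2.953, x_land=134.927, impact vy=-7.685
  bounce: vy ← 0.72·7.685 = 5.533
Arc 5: start y=0.000, vy=5.533 → t=1.107, apex=1.531, x_land=149.777, impact vy=-5.533
  bounce: vy ← 0.72·5.533 = 3.984
Arc 6: start y=0.000, vy=3.984 → t=0.797, apex=0.793, x_land=160.469, impact vy=-3.984
  bounce: vy ← 0.72·3.984 = 2.868
Arc 7: start y=0.000, vy=2.868 → t=0.574, apex=0.411, x_land=168.168, impact vy=-2.868
  bounce: vy ← 0.72·2.868 = 2.065

1 3.418 21.194 45.868
2 2.965 10.987 85.655
3 2.135 5.696 114.301
4 1.537 2.953 134.927
5 1.107 1.531 149.777
6 0.797 0.793 160.469
7 0.574 0.411 168.168
final: 168.168 2.065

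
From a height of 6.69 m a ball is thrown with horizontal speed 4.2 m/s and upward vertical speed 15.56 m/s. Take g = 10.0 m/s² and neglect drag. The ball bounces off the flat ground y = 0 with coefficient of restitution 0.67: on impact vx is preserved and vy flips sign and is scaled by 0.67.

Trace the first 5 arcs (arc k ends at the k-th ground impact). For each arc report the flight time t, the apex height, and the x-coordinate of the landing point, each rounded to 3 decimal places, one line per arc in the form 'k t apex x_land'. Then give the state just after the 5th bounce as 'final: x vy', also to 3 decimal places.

1 3.495 18.796 14.678
2 2.598 8.437 25.590
3 1.741 3.788 32.901
4 1.166 1.700 37.799
5 0.781 0.763 41.081
final: 41.081 2.618

Arc 1: start y=6.690, vy=15.560 → t=3.495, apex=18.796, x_land=14.678, impact vy=-19.388
  bounce: vy ← 0.67·19.388 = 12.990
Arc 2: start y=0.000, vy=12.990 → t=2.598, apex=8.437, x_land=25.590, impact vy=-12.990
  bounce: vy ← 0.67·12.990 = 8.703
Arc 3: start y=0.000, vy=8.703 → t=1.741, apex=3.788, x_land=32.901, impact vy=-8.703
  bounce: vy ← 0.67·8.703 = 5.831
Arc 4: start y=0.000, vy=5.831 → t=1.166, apex=1.700, x_land=37.799, impact vy=-5.831
  bounce: vy ← 0.67·5.831 = 3.907
Arc 5: start y=0.000, vy=3.907 → t=0.781, apex=0.763, x_land=41.081, impact vy=-3.907
  bounce: vy ← 0.67·3.907 = 2.618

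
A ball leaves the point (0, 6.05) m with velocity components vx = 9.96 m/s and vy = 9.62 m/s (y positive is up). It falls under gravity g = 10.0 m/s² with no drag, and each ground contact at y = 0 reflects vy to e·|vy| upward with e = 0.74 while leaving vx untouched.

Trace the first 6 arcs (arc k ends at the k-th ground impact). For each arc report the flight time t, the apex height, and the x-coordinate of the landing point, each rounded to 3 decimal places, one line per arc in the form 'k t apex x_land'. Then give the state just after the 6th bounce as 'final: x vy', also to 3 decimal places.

1 2.423 10.677 24.136
2 2.163 5.847 45.677
3 1.600 3.202 61.618
4 1.184 1.753 73.413
5 0.876 0.960 82.142
6 0.649 0.526 88.602
final: 88.602 2.400

Arc 1: start y=6.050, vy=9.620 → t=2.423, apex=10.677, x_land=24.136, impact vy=-14.613
  bounce: vy ← 0.74·14.613 = 10.814
Arc 2: start y=0.000, vy=10.814 → t=2.163, apex=5.847, x_land=45.677, impact vy=-10.814
  bounce: vy ← 0.74·10.814 = 8.002
Arc 3: start y=0.000, vy=8.002 → t=1.600, apex=3.202, x_land=61.618, impact vy=-8.002
  bounce: vy ← 0.74·8.002 = 5.922
Arc 4: start y=0.000, vy=5.922 → t=1.184, apex=1.753, x_land=73.413, impact vy=-5.922
  bounce: vy ← 0.74·5.922 = 4.382
Arc 5: start y=0.000, vy=4.382 → t=0.876, apex=0.960, x_land=82.142, impact vy=-4.382
  bounce: vy ← 0.74·4.382 = 3.243
Arc 6: start y=0.000, vy=3.243 → t=0.649, apex=0.526, x_land=88.602, impact vy=-3.243
  bounce: vy ← 0.74·3.243 = 2.400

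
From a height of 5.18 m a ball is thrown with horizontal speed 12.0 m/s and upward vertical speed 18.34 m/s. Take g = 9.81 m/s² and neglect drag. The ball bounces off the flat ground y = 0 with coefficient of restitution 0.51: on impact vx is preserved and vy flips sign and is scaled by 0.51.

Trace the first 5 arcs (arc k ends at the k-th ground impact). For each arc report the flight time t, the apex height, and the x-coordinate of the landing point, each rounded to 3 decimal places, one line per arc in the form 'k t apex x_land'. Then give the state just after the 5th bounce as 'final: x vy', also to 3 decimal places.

Arc 1: start y=5.180, vy=18.340 → t=4.003, apex=22.324, x_land=48.034, impact vy=-20.928
  bounce: vy ← 0.51·20.928 = 10.673
Arc 2: start y=0.000, vy=10.673 → t=2.176, apex=5.806, x_land=74.147, impact vy=-10.673
  bounce: vy ← 0.51·10.673 = 5.443
Arc 3: start y=0.000, vy=5.443 → t=1.110, apex=1.510, x_land=87.464, impact vy=-5.443
  bounce: vy ← 0.51·5.443 = 2.776
Arc 4: start y=0.000, vy=2.776 → t=0.566, apex=0.393, x_land=94.256, impact vy=-2.776
  bounce: vy ← 0.51·2.776 = 1.416
Arc 5: start y=0.000, vy=1.416 → t=0.289, apex=0.102, x_land=97.719, impact vy=-1.416
  bounce: vy ← 0.51·1.416 = 0.722

1 4.003 22.324 48.034
2 2.176 5.806 74.147
3 1.110 1.510 87.464
4 0.566 0.393 94.256
5 0.289 0.102 97.719
final: 97.719 0.722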